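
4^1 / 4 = 1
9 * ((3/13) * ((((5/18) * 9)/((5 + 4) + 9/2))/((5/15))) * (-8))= -120/13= -9.23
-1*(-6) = 6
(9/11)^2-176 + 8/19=-402117/2299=-174.91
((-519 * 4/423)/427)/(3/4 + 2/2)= -2768/421449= -0.01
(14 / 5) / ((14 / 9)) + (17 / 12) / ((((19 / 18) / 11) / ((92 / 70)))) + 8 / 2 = 3352 / 133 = 25.20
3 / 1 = 3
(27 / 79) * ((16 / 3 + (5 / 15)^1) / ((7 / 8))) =2.21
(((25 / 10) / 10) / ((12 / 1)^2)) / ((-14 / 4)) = -1 / 2016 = -0.00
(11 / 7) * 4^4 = 2816 / 7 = 402.29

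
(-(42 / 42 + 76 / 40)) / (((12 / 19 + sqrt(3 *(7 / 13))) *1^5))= 14326 / 9515-10469 *sqrt(273) / 57090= -1.52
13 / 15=0.87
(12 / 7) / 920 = 3 / 1610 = 0.00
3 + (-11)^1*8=-85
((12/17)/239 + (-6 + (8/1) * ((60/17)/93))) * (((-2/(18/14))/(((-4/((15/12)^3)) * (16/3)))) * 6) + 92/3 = 4991688487/193463808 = 25.80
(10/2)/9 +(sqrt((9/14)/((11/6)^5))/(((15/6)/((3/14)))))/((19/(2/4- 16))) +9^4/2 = 3281.04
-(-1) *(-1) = -1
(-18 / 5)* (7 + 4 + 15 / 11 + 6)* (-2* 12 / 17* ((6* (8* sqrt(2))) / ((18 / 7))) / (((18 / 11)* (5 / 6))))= 542976* sqrt(2) / 425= 1806.79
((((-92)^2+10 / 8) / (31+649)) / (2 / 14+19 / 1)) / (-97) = -237027 / 35354560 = -0.01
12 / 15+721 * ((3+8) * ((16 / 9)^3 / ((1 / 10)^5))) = 16242688002916 / 3645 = 4456155830.70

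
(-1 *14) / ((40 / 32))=-56 / 5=-11.20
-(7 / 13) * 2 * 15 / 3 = -70 / 13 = -5.38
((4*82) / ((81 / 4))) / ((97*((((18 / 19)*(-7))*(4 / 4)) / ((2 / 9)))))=-0.01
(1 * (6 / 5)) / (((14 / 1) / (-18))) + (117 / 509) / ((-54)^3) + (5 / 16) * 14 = 2.83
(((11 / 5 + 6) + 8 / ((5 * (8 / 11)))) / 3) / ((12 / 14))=182 / 45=4.04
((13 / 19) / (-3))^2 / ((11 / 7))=1183 / 35739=0.03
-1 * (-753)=753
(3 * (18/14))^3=19683/343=57.38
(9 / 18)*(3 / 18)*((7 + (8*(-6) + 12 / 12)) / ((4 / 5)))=-25 / 6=-4.17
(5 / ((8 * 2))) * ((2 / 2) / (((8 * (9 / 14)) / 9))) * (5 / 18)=175 / 1152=0.15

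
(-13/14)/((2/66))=-429/14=-30.64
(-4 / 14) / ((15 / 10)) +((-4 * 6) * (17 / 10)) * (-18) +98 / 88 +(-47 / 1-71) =2852033 / 4620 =617.32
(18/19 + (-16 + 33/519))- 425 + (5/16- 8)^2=-320509441/841472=-380.89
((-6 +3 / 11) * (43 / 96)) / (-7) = 129 / 352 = 0.37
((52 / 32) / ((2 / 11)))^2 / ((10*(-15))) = -0.53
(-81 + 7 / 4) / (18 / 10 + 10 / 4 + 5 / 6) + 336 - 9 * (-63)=273369 / 308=887.56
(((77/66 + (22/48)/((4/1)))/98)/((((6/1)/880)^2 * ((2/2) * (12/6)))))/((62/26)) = 1612325/27342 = 58.97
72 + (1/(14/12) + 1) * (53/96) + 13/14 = 49697/672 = 73.95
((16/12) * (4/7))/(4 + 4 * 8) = 0.02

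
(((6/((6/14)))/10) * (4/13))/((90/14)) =196/2925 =0.07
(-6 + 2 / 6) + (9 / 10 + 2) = -83 / 30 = -2.77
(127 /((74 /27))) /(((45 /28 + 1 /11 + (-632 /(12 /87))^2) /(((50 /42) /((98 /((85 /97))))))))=1781175 /75812217629561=0.00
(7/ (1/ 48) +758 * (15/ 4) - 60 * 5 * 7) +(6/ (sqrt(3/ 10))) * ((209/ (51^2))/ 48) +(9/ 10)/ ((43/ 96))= 209 * sqrt(30)/ 62424 +464619/ 430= 1080.53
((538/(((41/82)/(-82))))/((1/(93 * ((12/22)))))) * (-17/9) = 92996528/11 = 8454229.82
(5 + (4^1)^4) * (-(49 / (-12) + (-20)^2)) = -413337 / 4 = -103334.25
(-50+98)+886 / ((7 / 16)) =14512 / 7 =2073.14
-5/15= -1/3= -0.33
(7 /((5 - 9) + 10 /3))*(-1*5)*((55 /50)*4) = 231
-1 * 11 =-11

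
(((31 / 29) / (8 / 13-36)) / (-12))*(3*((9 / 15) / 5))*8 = 1209 / 166750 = 0.01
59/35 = 1.69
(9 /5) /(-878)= -9 /4390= -0.00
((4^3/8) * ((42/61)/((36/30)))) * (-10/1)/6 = -1400/183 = -7.65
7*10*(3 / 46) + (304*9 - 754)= 45691 / 23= 1986.57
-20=-20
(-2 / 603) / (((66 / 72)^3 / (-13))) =4992 / 89177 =0.06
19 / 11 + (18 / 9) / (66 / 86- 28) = 21303 / 12881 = 1.65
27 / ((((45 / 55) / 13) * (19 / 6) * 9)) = 286 / 19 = 15.05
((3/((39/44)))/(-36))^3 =-1331/1601613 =-0.00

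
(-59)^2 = 3481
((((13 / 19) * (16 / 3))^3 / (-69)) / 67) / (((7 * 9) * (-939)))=8998912 / 50647102217523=0.00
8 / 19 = 0.42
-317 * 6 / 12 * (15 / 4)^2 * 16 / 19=-71325 / 38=-1876.97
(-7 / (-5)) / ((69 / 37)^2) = 9583 / 23805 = 0.40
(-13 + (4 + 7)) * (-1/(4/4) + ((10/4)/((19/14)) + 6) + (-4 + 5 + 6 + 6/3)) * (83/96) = -24983/912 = -27.39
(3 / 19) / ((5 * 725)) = 3 / 68875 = 0.00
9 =9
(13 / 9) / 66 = 13 / 594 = 0.02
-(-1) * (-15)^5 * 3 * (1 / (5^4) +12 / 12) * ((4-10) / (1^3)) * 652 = 8926284240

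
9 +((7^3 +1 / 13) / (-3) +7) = -3836 / 39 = -98.36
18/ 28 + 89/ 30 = 379/ 105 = 3.61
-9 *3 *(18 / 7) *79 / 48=-6399 / 56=-114.27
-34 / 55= -0.62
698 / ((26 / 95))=33155 / 13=2550.38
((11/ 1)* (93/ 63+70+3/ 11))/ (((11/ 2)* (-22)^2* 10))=0.03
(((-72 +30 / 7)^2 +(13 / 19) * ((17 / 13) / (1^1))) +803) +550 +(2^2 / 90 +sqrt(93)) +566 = 6514.81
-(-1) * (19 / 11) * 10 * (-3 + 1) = -380 / 11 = -34.55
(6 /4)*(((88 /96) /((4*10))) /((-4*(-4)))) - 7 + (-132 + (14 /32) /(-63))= -6405341 /46080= -139.00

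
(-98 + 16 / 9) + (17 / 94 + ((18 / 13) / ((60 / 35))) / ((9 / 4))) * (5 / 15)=-352091 / 3666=-96.04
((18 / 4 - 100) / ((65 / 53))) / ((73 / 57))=-577011 / 9490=-60.80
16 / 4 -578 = -574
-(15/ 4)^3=-3375/ 64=-52.73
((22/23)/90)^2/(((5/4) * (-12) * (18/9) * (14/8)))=-242/112478625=-0.00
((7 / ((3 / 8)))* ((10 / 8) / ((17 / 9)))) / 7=30 / 17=1.76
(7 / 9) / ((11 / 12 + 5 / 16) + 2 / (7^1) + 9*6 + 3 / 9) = 784 / 56295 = 0.01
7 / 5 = 1.40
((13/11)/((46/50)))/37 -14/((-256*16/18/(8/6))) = 279781/2396416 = 0.12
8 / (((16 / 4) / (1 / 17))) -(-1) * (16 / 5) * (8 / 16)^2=78 / 85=0.92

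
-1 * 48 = -48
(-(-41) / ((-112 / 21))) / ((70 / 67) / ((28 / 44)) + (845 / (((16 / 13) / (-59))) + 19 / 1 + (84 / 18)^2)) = 0.00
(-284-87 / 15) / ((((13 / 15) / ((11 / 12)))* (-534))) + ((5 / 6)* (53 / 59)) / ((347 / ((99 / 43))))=0.58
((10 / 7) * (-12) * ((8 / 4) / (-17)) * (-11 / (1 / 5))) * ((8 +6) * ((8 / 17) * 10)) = -2112000 / 289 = -7307.96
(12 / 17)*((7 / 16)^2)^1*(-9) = -1323 / 1088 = -1.22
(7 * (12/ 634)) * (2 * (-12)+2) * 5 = -4620/ 317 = -14.57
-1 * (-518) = 518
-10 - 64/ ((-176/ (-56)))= -334/ 11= -30.36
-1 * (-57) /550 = 0.10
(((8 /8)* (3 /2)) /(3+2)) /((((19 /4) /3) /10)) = 1.89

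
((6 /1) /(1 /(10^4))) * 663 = 39780000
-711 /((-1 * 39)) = 237 /13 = 18.23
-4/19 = -0.21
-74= -74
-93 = -93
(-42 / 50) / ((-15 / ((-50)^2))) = 140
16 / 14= 1.14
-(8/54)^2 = -16/729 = -0.02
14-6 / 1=8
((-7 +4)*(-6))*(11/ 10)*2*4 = 792/ 5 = 158.40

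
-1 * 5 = -5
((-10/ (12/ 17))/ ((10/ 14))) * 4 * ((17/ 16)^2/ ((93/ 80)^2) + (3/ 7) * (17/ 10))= -16096433/ 129735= -124.07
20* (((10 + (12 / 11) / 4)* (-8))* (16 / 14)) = -144640 / 77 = -1878.44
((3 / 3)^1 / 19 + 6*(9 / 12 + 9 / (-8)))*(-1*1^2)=167 / 76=2.20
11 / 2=5.50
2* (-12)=-24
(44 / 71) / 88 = 1 / 142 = 0.01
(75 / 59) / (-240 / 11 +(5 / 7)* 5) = -1155 / 16579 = -0.07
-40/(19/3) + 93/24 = -371/152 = -2.44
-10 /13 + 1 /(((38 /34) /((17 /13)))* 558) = -105731 /137826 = -0.77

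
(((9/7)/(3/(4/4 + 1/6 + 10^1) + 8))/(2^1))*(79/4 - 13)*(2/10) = 16281/155120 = 0.10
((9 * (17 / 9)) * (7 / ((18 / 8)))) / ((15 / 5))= 476 / 27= 17.63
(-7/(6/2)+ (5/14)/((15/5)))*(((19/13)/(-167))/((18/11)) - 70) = 84805739/547092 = 155.01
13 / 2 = 6.50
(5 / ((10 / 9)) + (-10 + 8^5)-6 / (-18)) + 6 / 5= 982921 / 30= 32764.03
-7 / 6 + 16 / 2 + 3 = 59 / 6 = 9.83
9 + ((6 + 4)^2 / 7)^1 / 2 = 113 / 7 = 16.14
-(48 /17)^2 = -2304 /289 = -7.97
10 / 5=2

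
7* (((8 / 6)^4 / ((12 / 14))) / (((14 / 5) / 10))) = 22400 / 243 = 92.18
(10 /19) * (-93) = -48.95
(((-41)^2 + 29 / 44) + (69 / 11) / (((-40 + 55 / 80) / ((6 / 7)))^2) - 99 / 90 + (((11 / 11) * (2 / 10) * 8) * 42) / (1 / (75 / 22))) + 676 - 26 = 2559.65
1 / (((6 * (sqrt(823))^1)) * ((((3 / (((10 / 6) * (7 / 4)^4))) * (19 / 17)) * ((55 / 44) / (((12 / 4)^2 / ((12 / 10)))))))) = 204085 * sqrt(823) / 36027648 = 0.16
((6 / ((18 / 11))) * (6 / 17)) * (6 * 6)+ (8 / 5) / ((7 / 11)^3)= 1539296 / 29155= 52.80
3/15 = 0.20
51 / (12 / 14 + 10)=357 / 76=4.70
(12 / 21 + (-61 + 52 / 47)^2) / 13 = 55478411 / 201019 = 275.99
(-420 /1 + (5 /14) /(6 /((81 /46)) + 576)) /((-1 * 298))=91986585 /65266768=1.41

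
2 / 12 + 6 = 37 / 6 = 6.17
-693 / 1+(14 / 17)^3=-3401965 / 4913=-692.44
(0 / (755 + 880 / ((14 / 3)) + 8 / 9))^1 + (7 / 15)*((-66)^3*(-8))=5366592 / 5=1073318.40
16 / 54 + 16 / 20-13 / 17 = 0.33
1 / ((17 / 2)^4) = 16 / 83521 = 0.00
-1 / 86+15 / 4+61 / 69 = 54859 / 11868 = 4.62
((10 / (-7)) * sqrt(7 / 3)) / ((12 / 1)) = -5 * sqrt(21) / 126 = -0.18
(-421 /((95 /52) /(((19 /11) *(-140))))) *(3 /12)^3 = 38311 /44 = 870.70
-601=-601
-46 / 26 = -23 / 13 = -1.77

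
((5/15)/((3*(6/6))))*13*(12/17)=52/51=1.02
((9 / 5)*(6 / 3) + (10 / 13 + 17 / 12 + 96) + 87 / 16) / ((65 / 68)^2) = 96681193 / 823875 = 117.35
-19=-19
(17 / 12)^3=4913 / 1728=2.84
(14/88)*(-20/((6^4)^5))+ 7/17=281524199884848557/683701628291776512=0.41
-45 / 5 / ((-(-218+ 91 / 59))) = -59 / 1419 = -0.04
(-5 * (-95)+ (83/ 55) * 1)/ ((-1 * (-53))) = 26208/ 2915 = 8.99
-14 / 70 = -1 / 5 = -0.20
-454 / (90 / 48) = -3632 / 15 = -242.13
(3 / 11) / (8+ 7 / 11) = 3 / 95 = 0.03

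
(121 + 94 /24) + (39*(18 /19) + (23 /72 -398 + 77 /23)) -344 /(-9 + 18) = -8517019 /31464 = -270.69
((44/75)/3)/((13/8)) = 352/2925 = 0.12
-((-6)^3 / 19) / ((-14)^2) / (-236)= -27 / 109858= -0.00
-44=-44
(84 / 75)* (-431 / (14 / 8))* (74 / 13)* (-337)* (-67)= -11522154016 / 325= -35452781.59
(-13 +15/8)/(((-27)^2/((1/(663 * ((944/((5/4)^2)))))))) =-2225/58401368064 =-0.00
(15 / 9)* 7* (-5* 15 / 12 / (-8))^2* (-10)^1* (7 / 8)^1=-765625 / 12288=-62.31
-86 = -86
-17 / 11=-1.55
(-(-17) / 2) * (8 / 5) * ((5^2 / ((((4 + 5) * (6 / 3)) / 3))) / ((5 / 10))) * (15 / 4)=425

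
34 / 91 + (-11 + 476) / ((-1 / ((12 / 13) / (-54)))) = 2272 / 273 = 8.32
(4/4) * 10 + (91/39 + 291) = 910/3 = 303.33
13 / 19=0.68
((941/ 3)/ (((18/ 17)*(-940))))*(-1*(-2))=-15997/ 25380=-0.63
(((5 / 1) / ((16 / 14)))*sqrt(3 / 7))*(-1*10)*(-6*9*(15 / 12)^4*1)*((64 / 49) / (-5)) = -84375*sqrt(21) / 392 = -986.36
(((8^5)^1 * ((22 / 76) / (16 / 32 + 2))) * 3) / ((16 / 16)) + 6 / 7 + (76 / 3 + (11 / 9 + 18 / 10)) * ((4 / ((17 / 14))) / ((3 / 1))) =696824710 / 61047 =11414.56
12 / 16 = 3 / 4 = 0.75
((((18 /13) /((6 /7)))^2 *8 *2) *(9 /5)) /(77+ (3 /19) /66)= 8848224 /9066005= 0.98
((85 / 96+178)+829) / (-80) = -96757 / 7680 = -12.60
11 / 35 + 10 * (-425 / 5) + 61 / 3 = -87082 / 105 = -829.35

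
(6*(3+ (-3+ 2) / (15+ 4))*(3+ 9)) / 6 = 672 / 19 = 35.37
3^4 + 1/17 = 1378/17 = 81.06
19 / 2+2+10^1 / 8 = 51 / 4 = 12.75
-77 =-77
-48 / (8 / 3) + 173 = 155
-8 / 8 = -1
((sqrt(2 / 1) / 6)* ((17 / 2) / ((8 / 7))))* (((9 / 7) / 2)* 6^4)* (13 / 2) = 53703* sqrt(2) / 8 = 9493.44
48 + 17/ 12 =593/ 12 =49.42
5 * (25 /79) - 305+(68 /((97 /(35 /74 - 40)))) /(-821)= -70621402380 /232778951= -303.38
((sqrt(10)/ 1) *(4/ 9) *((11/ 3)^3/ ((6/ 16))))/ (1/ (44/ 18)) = 937024 *sqrt(10)/ 6561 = 451.63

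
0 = 0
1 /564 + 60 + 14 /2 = 37789 /564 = 67.00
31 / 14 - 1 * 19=-235 / 14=-16.79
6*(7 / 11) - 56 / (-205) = 4.09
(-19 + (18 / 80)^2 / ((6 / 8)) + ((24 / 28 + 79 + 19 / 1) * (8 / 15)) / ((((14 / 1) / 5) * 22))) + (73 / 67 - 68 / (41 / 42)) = -153948363127 / 1776759600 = -86.65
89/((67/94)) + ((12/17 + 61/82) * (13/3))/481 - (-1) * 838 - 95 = 8997453305/10367178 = 867.88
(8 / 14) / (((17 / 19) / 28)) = 304 / 17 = 17.88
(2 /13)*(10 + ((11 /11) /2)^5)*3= 4.63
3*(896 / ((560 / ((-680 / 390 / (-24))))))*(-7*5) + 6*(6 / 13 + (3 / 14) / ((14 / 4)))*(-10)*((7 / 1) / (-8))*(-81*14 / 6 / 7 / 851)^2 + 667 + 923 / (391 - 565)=100648930861 / 154959441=649.52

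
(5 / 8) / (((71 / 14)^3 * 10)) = 343 / 715822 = 0.00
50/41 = 1.22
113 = 113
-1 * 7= -7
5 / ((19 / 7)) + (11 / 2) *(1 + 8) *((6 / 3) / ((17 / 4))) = 8119 / 323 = 25.14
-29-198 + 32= -195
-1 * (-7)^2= -49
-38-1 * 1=-39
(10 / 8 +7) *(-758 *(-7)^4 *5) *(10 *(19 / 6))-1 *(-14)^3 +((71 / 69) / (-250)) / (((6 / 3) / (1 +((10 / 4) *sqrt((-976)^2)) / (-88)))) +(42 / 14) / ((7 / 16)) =-526278636455886 / 221375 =-2377317386.59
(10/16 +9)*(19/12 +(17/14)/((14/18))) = 20339/672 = 30.27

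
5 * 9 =45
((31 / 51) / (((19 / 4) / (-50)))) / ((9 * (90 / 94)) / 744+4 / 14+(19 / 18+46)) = -60704448 / 449261023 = -0.14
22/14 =11/7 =1.57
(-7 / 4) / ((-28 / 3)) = 3 / 16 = 0.19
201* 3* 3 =1809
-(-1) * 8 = 8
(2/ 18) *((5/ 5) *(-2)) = -2/ 9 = -0.22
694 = 694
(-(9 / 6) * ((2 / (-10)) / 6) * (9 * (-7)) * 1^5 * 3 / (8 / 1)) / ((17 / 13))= -2457 / 2720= -0.90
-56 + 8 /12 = -166 /3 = -55.33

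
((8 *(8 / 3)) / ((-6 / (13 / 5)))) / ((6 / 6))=-416 / 45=-9.24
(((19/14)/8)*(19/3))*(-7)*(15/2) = -56.41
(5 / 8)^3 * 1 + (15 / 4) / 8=365 / 512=0.71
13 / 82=0.16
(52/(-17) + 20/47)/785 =-2104/627215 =-0.00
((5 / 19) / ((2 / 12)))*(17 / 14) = 255 / 133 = 1.92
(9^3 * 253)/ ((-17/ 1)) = -184437/ 17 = -10849.24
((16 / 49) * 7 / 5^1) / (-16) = -1 / 35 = -0.03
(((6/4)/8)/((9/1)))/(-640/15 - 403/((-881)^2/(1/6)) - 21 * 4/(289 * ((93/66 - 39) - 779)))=-4029738653485/8252852652389176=-0.00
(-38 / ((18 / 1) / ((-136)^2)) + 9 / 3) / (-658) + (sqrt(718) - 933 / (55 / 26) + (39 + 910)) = sqrt(718) + 184769749 / 325710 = 594.08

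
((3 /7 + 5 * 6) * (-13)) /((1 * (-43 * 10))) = 2769 /3010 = 0.92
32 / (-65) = -32 / 65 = -0.49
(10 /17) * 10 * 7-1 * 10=530 /17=31.18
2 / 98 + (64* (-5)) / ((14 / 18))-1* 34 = -21825 / 49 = -445.41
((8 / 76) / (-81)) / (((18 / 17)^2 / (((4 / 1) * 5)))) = -2890 / 124659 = -0.02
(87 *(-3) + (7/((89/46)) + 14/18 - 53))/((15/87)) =-7191797/4005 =-1795.70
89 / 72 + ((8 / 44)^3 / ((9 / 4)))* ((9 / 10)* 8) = 601511 / 479160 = 1.26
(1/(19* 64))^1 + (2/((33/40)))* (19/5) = 369697/40128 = 9.21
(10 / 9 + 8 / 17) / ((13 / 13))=242 / 153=1.58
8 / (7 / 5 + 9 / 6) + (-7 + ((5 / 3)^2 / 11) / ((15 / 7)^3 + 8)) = -2560772 / 605781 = -4.23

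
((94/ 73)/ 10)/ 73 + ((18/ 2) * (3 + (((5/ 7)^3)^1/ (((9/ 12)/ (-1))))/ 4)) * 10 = 259.07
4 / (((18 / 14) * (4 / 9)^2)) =63 / 4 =15.75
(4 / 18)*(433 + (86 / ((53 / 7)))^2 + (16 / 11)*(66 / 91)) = 287862910 / 2300571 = 125.13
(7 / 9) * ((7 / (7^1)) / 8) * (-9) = -7 / 8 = -0.88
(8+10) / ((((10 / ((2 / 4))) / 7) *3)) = 21 / 10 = 2.10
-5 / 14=-0.36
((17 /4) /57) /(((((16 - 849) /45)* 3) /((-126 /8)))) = 45 /2128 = 0.02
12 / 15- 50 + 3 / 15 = -49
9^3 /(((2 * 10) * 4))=729 /80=9.11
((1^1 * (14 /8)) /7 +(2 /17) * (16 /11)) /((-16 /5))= -1575 /11968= -0.13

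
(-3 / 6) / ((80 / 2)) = -1 / 80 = -0.01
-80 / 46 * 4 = -160 / 23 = -6.96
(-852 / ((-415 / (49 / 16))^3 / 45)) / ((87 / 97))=7292237967 / 424494668800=0.02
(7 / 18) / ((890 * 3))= 0.00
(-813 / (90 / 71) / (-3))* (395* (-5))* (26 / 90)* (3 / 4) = -19760507 / 216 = -91483.83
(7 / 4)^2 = 49 / 16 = 3.06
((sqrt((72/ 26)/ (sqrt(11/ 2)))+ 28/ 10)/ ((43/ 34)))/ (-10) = -0.31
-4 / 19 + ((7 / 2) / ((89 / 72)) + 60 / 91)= 504772 / 153881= 3.28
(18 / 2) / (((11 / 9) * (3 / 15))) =405 / 11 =36.82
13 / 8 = 1.62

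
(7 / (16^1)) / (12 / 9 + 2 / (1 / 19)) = 21 / 1888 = 0.01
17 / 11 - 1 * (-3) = 50 / 11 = 4.55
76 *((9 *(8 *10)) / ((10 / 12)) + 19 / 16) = 65754.25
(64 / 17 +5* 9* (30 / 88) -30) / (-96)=8149 / 71808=0.11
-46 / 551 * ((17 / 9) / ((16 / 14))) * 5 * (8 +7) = -68425 / 6612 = -10.35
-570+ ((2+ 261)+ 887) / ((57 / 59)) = 35360 / 57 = 620.35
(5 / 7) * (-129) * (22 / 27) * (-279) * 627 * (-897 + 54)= -77502899430 / 7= -11071842775.71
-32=-32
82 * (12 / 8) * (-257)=-31611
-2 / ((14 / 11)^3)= -1331 / 1372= -0.97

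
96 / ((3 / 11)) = 352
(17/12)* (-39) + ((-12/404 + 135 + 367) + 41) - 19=189363/404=468.72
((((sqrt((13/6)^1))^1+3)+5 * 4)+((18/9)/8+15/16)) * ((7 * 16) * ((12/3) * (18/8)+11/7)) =592 * sqrt(78)/3+28638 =30380.80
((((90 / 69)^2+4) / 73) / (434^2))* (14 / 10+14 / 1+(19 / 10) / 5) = 297453 / 45460897825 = 0.00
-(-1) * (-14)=-14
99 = 99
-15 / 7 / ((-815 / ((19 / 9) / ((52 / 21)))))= 0.00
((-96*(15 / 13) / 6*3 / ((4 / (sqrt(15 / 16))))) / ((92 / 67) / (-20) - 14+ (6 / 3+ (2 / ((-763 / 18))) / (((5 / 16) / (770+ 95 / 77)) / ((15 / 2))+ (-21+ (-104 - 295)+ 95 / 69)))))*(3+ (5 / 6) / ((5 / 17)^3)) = 11286712326336083301*sqrt(15) / 1100618060457350786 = 39.72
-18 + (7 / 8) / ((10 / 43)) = -1139 / 80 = -14.24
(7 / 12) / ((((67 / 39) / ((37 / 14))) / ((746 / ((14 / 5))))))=897065 / 3752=239.09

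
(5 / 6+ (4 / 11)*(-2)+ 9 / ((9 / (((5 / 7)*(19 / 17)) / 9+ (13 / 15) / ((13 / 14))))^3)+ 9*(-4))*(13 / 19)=-127641266416204463 / 5199238335579750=-24.55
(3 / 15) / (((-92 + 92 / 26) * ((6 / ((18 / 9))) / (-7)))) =91 / 17250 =0.01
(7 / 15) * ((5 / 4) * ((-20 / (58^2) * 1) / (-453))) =35 / 4571676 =0.00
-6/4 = -1.50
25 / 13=1.92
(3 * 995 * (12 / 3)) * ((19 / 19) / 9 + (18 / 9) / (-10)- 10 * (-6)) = 2146016 / 3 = 715338.67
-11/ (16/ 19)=-209/ 16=-13.06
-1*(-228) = 228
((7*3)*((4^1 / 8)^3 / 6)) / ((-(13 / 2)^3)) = -7 / 4394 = -0.00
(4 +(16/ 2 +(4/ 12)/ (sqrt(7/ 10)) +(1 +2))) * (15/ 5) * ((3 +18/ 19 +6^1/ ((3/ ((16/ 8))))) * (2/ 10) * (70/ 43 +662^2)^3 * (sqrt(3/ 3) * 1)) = 1010497143945156943361528 * sqrt(70)/ 52872155 +9094474295506412490253752/ 1510633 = 6180210093864758544.94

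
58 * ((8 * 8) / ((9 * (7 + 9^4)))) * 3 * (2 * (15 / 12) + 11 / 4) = 812 / 821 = 0.99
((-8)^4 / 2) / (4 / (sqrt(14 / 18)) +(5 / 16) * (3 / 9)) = -3440640 / 331601 +56623104 * sqrt(7) / 331601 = 441.40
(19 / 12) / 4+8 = 403 / 48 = 8.40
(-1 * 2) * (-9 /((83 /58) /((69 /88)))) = 18009 /1826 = 9.86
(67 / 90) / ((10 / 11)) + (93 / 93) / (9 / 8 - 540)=352223 / 431100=0.82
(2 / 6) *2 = 2 / 3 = 0.67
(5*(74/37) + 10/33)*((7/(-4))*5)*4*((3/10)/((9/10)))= -11900/99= -120.20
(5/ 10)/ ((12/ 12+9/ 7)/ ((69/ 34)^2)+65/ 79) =2632833/ 7254878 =0.36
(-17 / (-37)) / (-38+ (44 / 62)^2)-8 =-10682401 / 1333258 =-8.01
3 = 3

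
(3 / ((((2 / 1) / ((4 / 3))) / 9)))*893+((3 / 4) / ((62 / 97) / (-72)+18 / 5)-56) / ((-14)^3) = 2765560016417 / 172051544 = 16074.02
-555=-555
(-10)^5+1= -99999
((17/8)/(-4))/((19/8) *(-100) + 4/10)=85/37936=0.00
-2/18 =-1/9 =-0.11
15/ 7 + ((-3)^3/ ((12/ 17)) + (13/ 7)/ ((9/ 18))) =-32.39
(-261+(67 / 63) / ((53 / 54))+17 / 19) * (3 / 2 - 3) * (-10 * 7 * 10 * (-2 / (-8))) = -68469150 / 1007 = -67993.20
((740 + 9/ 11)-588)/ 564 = 1681/ 6204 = 0.27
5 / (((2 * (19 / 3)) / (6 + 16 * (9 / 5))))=261 / 19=13.74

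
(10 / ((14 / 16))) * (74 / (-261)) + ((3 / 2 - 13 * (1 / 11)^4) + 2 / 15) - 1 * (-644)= 171834166451 / 267491070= 642.39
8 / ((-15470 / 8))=-32 / 7735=-0.00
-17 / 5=-3.40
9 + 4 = 13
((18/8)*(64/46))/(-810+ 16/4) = -36/9269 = -0.00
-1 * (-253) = 253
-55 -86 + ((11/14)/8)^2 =-1768583/12544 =-140.99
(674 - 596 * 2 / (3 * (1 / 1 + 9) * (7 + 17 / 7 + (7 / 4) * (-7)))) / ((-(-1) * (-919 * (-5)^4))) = -815378 / 680634375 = -0.00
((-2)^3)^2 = 64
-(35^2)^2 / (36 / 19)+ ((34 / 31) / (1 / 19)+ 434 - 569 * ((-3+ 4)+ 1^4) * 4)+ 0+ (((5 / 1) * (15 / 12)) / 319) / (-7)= -495971942689 / 623007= -796093.69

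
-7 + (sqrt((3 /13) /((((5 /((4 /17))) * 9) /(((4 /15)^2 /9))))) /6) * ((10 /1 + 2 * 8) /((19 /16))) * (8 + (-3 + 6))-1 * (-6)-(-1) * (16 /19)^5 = -1427523 /2476099 + 1408 * sqrt(3315) /654075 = -0.45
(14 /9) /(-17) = -14 /153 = -0.09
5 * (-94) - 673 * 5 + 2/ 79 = -302963/ 79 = -3834.97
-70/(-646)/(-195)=-7/12597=-0.00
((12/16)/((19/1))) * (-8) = -6/19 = -0.32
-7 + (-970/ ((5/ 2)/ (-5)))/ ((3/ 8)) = 15499/ 3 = 5166.33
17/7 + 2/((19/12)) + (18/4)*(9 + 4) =16543/266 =62.19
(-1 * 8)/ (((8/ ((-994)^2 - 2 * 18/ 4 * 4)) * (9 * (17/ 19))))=-18772000/ 153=-122692.81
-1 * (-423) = 423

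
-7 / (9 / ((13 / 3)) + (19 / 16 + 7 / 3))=-624 / 499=-1.25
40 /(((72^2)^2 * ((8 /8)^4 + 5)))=5 /20155392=0.00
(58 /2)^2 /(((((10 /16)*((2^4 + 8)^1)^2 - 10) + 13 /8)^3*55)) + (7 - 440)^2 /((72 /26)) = 3548093330809727 /52405683660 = 67704.36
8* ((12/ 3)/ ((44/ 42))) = 336/ 11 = 30.55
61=61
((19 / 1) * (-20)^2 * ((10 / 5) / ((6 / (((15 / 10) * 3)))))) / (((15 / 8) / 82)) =498560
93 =93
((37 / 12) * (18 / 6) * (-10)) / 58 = -185 / 116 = -1.59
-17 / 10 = -1.70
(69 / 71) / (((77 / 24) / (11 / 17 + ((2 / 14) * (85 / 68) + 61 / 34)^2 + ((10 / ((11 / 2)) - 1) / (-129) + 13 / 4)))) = 172642935915 / 73237604902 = 2.36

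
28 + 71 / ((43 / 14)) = 2198 / 43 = 51.12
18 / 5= 3.60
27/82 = 0.33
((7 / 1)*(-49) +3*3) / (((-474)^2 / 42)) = -0.06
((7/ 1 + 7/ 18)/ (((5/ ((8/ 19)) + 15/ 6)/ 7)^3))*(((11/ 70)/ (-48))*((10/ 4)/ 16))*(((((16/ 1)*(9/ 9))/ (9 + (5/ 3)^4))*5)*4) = -1720488/ 205926475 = -0.01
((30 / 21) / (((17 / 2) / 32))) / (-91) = -640 / 10829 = -0.06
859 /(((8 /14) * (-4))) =-6013 /16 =-375.81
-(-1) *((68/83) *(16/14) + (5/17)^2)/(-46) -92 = -30902723/335818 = -92.02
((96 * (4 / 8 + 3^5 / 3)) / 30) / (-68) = -326 / 85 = -3.84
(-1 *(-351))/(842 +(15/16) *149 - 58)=5616/14779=0.38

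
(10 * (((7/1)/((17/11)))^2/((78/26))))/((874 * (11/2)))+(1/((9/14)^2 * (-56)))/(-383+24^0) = 112068971/7815516012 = 0.01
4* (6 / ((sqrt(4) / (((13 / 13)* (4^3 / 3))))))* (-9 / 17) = -2304 / 17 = -135.53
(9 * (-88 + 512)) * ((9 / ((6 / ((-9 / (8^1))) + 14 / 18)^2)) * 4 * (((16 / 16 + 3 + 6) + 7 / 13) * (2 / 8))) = 17439.96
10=10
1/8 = 0.12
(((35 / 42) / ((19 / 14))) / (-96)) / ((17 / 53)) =-1855 / 93024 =-0.02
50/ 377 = 0.13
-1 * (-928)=928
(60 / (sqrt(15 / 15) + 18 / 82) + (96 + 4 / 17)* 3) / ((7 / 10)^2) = 574440 / 833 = 689.60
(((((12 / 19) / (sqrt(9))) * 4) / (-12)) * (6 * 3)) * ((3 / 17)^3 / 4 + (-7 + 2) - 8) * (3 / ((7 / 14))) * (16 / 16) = 9196164 / 93347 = 98.52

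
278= 278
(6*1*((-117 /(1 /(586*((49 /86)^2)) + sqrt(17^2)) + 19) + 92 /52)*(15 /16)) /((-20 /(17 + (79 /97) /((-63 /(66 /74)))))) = -76824897167353 /1157668040984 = -66.36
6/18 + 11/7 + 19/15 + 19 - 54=-1114/35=-31.83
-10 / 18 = -5 / 9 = -0.56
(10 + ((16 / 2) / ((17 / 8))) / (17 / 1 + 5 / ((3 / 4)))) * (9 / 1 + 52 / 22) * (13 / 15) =3985150 / 39831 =100.05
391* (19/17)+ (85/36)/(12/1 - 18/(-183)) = 11615401/26568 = 437.20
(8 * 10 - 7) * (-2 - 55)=-4161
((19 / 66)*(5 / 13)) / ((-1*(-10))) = 19 / 1716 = 0.01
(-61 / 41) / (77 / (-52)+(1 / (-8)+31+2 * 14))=-6344 / 244729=-0.03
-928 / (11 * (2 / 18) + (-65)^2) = -2088 / 9509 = -0.22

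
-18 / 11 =-1.64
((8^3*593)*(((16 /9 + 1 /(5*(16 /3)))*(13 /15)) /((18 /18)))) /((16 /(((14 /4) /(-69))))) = -70529641 /46575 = -1514.32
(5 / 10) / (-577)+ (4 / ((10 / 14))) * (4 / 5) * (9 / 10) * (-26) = -15122141 / 144250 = -104.83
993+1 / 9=8938 / 9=993.11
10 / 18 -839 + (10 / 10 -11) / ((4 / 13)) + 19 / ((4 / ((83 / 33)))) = -340163 / 396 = -859.00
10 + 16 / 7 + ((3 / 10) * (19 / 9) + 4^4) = 56473 / 210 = 268.92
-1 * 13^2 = -169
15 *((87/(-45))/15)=-29/15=-1.93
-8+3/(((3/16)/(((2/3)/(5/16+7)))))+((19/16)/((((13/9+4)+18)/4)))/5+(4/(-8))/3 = -9875969/1481220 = -6.67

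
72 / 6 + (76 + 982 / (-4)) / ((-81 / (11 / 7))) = 5779 / 378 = 15.29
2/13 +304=3954/13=304.15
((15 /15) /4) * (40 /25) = 2 /5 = 0.40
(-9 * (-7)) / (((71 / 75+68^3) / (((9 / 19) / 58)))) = 42525 / 25987883042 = 0.00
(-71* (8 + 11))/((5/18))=-24282/5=-4856.40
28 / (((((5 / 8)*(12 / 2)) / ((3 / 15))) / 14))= 1568 / 75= 20.91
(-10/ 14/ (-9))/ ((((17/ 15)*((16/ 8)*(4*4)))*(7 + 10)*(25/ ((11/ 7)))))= 11/ 1359456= 0.00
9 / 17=0.53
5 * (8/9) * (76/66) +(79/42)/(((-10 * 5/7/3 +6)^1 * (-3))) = 4.94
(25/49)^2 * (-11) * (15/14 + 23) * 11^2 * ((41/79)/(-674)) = 34106875/5311012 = 6.42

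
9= 9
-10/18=-5/9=-0.56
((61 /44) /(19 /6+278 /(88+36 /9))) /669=23 /68684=0.00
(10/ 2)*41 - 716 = -511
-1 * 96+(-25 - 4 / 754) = -45619 / 377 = -121.01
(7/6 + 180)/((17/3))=1087/34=31.97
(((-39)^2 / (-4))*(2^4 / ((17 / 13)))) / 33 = -26364 / 187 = -140.98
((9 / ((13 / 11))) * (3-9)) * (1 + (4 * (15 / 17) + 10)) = -11286 / 17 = -663.88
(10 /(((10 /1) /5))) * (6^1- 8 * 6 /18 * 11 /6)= 50 /9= 5.56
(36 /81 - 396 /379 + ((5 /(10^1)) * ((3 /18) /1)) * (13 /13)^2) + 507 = 6910453 /13644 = 506.48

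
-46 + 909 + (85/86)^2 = 6389973/7396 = 863.98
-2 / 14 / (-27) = 1 / 189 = 0.01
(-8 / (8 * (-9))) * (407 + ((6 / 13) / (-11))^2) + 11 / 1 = 10347230 / 184041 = 56.22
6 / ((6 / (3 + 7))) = 10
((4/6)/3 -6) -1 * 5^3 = -1177/9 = -130.78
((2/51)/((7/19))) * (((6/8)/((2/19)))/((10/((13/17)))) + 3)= 30533/80920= 0.38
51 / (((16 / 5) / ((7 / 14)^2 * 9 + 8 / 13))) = 37995 / 832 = 45.67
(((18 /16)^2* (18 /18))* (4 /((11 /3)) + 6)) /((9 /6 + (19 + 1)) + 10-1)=3159 /10736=0.29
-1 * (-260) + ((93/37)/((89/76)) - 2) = 856662/3293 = 260.15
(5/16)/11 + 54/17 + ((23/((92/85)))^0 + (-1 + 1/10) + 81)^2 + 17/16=123073627/18700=6581.48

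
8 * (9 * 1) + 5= 77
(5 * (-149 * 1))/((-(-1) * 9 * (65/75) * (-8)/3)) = 35.82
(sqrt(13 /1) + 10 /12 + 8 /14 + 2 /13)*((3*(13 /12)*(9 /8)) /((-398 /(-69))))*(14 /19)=176157 /241984 + 56511*sqrt(13) /120992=2.41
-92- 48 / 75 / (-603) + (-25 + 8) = -1643159 / 15075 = -109.00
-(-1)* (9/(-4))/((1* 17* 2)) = -0.07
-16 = -16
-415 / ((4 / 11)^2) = -50215 / 16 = -3138.44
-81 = -81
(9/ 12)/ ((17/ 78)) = 117/ 34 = 3.44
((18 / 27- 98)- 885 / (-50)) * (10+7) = -40613 / 30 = -1353.77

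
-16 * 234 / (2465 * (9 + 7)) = -0.09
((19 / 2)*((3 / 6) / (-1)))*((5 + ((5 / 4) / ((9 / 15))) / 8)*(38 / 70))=-36461 / 2688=-13.56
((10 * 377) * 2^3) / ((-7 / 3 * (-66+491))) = -18096 / 595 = -30.41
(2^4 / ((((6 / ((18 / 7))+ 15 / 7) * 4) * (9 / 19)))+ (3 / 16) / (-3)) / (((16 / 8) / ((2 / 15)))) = 823 / 6768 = 0.12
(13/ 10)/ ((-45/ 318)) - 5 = -14.19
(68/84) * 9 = 51/7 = 7.29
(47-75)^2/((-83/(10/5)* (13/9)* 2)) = -7056/1079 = -6.54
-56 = -56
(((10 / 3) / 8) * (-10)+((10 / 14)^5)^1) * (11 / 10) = -883135 / 201684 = -4.38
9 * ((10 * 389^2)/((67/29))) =394947810/67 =5894743.43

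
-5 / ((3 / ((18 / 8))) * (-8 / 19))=285 / 32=8.91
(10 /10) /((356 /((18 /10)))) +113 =201149 /1780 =113.01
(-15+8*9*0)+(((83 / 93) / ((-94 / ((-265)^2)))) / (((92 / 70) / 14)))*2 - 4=-1429935502 / 100533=-14223.54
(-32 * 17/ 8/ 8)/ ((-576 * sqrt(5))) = 17 * sqrt(5)/ 5760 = 0.01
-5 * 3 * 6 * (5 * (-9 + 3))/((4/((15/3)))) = 3375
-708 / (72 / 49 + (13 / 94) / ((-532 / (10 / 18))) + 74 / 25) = -55763920800 / 348858721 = -159.85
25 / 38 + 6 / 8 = 107 / 76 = 1.41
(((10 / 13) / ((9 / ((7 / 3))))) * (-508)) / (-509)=35560 / 178659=0.20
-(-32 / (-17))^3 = -6.67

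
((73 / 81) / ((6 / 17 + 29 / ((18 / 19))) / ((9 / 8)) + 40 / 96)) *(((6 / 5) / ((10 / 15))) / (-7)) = -44676 / 5386325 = -0.01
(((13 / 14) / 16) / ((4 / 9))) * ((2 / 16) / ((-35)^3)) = -117 / 307328000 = -0.00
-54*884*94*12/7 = -53846208/7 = -7692315.43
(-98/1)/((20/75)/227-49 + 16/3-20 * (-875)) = -333690/59438819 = -0.01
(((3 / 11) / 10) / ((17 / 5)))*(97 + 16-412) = -897 / 374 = -2.40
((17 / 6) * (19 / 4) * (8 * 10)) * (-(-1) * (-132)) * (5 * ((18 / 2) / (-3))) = 2131800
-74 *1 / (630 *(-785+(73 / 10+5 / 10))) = 37 / 244818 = 0.00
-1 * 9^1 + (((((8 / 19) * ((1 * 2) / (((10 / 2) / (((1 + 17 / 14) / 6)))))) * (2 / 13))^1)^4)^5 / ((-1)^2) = -170595494088145622253945745616950096591700592628149507224156686236879655063294232951407049 / 18955054898682846917105082846327788510189040794432974883321790044391577797031402587890625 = -9.00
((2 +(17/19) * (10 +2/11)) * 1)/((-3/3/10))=-23220/209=-111.10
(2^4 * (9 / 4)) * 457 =16452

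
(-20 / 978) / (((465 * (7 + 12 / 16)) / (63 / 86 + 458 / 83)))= -178468 / 5031529803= -0.00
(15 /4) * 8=30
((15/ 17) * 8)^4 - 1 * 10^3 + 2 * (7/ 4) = 248262647/ 167042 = 1486.23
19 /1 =19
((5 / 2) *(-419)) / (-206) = 2095 / 412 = 5.08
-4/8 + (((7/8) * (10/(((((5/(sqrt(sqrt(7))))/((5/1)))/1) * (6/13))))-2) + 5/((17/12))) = 35/34 + 455 * 7^(1/4)/24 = 31.87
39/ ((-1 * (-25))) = 39/ 25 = 1.56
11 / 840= 0.01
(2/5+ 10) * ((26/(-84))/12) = -169/630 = -0.27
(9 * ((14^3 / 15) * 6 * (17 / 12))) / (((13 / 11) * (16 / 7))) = 1346961 / 260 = 5180.62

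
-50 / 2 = -25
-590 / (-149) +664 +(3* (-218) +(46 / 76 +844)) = 4861195 / 5662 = 858.56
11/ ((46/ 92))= 22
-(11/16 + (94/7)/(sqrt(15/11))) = -94* sqrt(165)/105 - 11/16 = -12.19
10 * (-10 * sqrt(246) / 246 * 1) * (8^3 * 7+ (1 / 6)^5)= -696729625 * sqrt(246) / 478224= -22850.75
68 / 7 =9.71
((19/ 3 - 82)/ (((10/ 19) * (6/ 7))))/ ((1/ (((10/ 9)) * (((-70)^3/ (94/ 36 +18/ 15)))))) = 16772777.78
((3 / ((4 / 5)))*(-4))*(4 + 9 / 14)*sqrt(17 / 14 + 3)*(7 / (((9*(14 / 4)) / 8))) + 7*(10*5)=350 - 1300*sqrt(826) / 147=95.83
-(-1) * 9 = 9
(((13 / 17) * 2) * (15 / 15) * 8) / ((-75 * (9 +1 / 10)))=-32 / 1785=-0.02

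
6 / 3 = 2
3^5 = 243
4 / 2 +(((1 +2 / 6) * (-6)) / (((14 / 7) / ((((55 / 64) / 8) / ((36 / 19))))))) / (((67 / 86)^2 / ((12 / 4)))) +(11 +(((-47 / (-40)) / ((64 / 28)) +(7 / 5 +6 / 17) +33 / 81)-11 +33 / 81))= 522319949 / 131868864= 3.96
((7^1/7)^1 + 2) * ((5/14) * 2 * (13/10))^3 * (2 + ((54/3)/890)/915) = 255592389/53204200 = 4.80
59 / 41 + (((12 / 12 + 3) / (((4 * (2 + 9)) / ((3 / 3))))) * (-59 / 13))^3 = 164107674 / 119892487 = 1.37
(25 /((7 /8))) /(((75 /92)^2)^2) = 64.69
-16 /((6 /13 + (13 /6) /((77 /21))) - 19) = 4576 /5133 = 0.89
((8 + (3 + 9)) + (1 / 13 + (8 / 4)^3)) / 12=365 / 156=2.34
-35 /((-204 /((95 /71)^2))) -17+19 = 2372603 /1028364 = 2.31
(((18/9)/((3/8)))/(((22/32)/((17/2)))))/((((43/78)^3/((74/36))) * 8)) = 88442432/874577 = 101.13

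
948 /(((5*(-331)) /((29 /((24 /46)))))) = -31.84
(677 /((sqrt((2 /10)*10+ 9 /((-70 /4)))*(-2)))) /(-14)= 677*sqrt(455) /728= 19.84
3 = 3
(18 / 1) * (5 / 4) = 22.50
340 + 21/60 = 6807/20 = 340.35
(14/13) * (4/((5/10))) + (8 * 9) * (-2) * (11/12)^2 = -1461/13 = -112.38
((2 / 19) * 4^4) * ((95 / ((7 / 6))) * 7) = 15360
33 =33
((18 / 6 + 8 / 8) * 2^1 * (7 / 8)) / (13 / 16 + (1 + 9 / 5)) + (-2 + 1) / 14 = 7551 / 4046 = 1.87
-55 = -55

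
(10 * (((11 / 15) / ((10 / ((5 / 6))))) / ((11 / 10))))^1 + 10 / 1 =95 / 9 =10.56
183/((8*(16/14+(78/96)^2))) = 13664/1077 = 12.69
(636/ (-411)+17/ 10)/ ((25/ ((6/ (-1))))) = -627/ 17125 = -0.04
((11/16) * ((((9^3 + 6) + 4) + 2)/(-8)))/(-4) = 8151/512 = 15.92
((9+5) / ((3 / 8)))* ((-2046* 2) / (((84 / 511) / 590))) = -1644929440 / 3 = -548309813.33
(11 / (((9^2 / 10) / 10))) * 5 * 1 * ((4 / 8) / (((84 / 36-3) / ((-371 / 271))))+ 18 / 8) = 1628000 / 7317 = 222.50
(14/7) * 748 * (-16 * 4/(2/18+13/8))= -6893568/125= -55148.54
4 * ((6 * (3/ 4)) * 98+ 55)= 1984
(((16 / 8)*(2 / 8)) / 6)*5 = 5 / 12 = 0.42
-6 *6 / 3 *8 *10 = -960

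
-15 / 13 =-1.15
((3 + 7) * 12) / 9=13.33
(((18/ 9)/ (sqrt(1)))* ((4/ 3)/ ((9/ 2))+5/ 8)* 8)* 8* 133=423472/ 27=15684.15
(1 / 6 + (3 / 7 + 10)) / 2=5.30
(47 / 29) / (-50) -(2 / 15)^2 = -131 / 2610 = -0.05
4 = 4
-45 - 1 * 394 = -439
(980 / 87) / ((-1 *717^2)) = -980 / 44725743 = -0.00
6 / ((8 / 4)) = 3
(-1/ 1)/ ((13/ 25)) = -25/ 13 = -1.92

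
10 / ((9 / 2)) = 20 / 9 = 2.22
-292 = -292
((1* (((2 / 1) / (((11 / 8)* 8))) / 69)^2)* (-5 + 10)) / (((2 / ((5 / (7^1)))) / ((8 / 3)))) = 400 / 12097701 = 0.00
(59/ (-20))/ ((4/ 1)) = -59/ 80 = -0.74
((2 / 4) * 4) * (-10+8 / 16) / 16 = -19 / 16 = -1.19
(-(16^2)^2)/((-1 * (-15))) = -65536/15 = -4369.07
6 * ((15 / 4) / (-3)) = -15 / 2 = -7.50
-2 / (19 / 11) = -22 / 19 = -1.16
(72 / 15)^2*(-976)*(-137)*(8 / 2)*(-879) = -270795681792 / 25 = -10831827271.68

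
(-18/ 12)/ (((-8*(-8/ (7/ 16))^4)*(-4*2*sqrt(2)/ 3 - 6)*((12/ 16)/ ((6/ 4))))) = -3969/ 4294967296 +441*sqrt(2)/ 1073741824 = -0.00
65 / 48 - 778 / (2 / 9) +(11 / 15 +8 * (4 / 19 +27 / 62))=-164625237 / 47120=-3493.74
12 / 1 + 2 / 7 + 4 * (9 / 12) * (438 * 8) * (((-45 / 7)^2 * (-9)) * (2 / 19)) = -383150962 / 931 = -411547.76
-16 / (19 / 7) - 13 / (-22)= -2217 / 418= -5.30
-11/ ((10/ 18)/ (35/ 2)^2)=-6063.75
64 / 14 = 32 / 7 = 4.57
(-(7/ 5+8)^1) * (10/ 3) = -94/ 3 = -31.33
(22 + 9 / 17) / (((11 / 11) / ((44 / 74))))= 8426 / 629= 13.40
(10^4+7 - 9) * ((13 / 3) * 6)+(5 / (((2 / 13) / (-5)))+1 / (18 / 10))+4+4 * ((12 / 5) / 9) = 23381201 / 90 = 259791.12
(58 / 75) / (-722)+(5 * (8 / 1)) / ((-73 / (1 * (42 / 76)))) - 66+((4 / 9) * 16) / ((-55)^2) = -47568725429 / 717460425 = -66.30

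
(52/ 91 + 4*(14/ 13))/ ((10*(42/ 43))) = 1591/ 3185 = 0.50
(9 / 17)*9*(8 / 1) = 648 / 17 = 38.12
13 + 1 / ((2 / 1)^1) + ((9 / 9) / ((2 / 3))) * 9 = 27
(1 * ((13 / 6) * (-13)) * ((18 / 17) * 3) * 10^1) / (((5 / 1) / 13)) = -39546 / 17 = -2326.24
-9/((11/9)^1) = -81/11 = -7.36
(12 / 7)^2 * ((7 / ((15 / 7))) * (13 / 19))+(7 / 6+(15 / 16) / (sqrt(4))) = 8.20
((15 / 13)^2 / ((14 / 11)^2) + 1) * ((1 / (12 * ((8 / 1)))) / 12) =60349 / 38158848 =0.00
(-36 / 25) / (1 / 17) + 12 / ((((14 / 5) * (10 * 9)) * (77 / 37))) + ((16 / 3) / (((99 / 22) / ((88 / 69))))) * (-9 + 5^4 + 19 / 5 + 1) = 22942658821 / 25103925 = 913.91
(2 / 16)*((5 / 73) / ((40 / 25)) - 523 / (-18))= 152941 / 42048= 3.64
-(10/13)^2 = -100/169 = -0.59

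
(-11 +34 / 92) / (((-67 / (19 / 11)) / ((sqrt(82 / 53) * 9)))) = 83619 * sqrt(4346) / 1796806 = 3.07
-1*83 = -83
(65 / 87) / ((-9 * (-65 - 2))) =0.00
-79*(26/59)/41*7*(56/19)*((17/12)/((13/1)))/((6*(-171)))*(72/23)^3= 606477312/10624942253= 0.06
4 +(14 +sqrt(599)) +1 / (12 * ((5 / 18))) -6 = 36.77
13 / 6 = 2.17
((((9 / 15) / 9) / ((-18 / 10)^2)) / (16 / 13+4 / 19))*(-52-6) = -0.83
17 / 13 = 1.31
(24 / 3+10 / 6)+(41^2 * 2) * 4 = 40373 / 3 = 13457.67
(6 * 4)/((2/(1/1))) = 12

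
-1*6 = -6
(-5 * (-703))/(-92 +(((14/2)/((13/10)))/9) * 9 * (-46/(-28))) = -45695/1081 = -42.27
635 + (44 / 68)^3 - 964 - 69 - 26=-2081781 / 4913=-423.73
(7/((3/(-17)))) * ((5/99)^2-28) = 32653957/29403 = 1110.57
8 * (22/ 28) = 44/ 7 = 6.29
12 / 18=2 / 3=0.67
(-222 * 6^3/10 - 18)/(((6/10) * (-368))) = 4011/184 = 21.80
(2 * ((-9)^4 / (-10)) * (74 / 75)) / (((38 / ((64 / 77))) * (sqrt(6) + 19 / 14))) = 10357632 / 1120625 -145006848 * sqrt(6) / 21291875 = -7.44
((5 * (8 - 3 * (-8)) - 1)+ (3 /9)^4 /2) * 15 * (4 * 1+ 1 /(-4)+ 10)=32795.02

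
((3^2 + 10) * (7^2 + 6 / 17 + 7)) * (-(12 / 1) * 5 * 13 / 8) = -104393.82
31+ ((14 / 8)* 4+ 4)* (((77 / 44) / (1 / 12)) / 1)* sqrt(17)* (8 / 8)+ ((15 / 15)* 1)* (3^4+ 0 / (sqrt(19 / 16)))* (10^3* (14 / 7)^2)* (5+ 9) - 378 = 231* sqrt(17)+ 4535653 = 4536605.44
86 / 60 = 43 / 30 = 1.43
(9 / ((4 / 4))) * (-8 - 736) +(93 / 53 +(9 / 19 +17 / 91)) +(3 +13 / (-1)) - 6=-614846221 / 91637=-6709.58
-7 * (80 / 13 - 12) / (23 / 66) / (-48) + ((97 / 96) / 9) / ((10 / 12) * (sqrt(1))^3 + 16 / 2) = -5553805 / 2281968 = -2.43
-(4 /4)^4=-1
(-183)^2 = 33489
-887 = -887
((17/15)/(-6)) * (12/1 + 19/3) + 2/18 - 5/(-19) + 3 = -91/1026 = -0.09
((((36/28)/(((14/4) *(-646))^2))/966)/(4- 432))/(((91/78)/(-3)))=27/17261035659532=0.00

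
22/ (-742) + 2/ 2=360/ 371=0.97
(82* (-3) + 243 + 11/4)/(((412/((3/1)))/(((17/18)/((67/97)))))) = -1649/662496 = -0.00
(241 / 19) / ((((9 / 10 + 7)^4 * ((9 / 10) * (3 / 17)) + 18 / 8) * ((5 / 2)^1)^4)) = 10488320 / 20054066553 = 0.00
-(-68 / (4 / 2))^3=39304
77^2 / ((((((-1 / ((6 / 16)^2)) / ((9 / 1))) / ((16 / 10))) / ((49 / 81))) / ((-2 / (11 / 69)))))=91117.95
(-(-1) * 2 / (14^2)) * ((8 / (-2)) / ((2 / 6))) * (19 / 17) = -114 / 833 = -0.14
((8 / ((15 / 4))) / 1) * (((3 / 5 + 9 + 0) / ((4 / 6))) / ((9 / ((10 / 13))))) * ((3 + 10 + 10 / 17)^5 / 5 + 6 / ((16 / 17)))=243282.30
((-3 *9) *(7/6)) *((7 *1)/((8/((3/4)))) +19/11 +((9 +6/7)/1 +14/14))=-293625/704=-417.08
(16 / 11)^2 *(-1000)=-256000 / 121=-2115.70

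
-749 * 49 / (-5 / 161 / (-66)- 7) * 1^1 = 389984826 / 74377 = 5243.35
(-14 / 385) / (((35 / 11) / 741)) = -1482 / 175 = -8.47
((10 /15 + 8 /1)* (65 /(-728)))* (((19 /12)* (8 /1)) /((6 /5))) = -6175 /756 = -8.17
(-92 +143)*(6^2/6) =306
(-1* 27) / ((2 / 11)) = -297 / 2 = -148.50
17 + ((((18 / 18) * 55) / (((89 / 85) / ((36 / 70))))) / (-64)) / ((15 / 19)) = 328253 / 19936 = 16.47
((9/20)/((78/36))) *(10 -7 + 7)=27/13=2.08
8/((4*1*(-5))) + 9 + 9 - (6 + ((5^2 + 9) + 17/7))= -869/35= -24.83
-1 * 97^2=-9409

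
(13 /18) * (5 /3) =65 /54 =1.20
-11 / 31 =-0.35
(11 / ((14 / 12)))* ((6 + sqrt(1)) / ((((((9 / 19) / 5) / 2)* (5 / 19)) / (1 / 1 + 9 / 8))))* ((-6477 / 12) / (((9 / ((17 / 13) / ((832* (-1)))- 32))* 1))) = 50447475540077 / 2336256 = 21593299.51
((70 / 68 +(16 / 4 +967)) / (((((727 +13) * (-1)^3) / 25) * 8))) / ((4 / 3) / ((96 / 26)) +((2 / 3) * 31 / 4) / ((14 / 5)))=-10410435 / 5595584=-1.86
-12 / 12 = -1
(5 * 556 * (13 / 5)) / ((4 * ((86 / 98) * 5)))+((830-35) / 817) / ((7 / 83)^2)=109817308 / 200165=548.63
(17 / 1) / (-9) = -17 / 9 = -1.89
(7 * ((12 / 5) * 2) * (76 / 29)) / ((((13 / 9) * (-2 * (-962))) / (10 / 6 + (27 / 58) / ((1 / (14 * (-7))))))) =-36618624 / 26293865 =-1.39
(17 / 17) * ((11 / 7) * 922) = 1448.86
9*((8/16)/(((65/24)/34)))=3672/65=56.49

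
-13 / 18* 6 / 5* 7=-91 / 15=-6.07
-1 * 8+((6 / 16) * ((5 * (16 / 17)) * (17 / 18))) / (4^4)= -6139 / 768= -7.99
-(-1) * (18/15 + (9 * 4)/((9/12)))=246/5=49.20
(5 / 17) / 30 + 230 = 23461 / 102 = 230.01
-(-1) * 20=20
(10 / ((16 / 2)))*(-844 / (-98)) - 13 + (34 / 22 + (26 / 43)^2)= -645079 / 1993222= -0.32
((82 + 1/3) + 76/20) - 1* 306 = -3298/15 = -219.87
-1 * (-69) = 69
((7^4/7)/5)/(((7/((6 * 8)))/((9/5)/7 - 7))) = -79296/25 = -3171.84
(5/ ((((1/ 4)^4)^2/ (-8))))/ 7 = -2621440/ 7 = -374491.43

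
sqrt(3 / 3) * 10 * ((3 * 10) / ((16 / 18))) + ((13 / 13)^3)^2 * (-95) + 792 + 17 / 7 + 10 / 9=130793 / 126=1038.04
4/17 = 0.24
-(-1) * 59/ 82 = 59/ 82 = 0.72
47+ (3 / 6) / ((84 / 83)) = 7979 / 168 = 47.49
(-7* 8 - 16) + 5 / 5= -71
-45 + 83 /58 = -43.57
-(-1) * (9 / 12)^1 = 0.75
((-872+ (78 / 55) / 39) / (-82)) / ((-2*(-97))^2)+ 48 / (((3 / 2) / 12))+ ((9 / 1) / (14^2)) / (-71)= 56689842659883 / 147629938610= 384.00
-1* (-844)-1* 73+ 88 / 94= 36281 / 47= 771.94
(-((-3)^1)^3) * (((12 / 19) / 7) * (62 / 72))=279 / 133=2.10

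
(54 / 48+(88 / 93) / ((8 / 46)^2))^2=581436769 / 553536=1050.40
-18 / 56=-9 / 28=-0.32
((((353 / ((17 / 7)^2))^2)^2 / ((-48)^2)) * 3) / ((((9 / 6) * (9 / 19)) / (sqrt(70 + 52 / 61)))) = 1700735365460041939 * sqrt(263642) / 4411803842045568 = 197937.39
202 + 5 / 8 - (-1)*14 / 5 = 8217 / 40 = 205.42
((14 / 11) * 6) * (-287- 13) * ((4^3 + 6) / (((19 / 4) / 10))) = -70560000 / 209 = -337607.66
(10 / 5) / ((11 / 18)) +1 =47 / 11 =4.27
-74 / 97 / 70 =-37 / 3395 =-0.01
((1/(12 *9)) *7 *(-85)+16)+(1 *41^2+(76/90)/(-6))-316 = 27507/20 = 1375.35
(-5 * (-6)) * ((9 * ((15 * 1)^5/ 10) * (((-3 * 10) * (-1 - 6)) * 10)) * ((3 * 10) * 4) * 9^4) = 33899292787500000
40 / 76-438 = -8312 / 19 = -437.47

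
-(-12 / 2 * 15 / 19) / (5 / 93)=1674 / 19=88.11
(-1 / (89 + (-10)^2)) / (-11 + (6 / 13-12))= 13 / 55377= 0.00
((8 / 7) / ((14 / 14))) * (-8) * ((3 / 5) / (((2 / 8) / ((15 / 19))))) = -17.32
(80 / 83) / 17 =80 / 1411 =0.06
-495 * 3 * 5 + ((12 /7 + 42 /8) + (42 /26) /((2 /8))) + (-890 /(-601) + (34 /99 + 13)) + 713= -144754221935 /21657636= -6683.75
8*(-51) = -408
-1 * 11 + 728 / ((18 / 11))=3905 / 9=433.89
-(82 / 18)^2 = -1681 / 81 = -20.75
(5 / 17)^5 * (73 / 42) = 228125 / 59633994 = 0.00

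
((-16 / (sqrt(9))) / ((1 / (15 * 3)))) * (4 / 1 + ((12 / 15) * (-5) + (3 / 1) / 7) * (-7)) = -6960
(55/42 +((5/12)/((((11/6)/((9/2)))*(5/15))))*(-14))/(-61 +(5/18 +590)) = -57720/733579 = -0.08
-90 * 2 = -180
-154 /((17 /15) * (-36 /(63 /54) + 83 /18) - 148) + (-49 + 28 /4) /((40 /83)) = -579720477 /6718780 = -86.28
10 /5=2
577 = 577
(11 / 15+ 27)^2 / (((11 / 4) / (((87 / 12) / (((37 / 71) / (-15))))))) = -356322304 / 6105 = -58365.65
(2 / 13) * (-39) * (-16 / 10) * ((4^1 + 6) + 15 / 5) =624 / 5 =124.80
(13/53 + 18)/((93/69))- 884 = -1430171/1643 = -870.46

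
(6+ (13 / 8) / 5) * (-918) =-116127 / 20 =-5806.35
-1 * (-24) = 24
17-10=7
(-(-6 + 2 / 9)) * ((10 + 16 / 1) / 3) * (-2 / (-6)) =16.69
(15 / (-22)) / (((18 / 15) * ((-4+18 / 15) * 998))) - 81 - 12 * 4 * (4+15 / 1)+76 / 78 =-23784754277 / 23975952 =-992.03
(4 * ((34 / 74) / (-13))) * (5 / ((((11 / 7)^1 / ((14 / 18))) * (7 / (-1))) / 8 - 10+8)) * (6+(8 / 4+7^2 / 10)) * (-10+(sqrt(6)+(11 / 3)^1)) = -1555568 / 101491+245616 * sqrt(6) / 101491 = -9.40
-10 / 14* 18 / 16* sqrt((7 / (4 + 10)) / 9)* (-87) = 1305* sqrt(2) / 112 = 16.48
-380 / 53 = -7.17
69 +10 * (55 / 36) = 1517 / 18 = 84.28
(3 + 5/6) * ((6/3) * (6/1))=46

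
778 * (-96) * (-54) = 4033152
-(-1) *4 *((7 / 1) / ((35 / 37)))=148 / 5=29.60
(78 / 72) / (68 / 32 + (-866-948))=-2 / 3345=-0.00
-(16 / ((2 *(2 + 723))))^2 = -64 / 525625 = -0.00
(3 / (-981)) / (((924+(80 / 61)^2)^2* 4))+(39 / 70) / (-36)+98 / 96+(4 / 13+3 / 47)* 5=950193461052934449059 / 331891096338156089280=2.86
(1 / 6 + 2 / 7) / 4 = 19 / 168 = 0.11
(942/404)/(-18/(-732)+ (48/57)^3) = 197065929/52549189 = 3.75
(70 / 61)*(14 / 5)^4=537824 / 7625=70.53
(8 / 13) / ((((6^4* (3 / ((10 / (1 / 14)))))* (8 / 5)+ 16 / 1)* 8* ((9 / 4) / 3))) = 175 / 103116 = 0.00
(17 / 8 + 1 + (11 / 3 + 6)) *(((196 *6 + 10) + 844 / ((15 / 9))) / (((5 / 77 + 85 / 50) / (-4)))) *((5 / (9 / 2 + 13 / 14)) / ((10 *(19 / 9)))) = -700116263 / 327066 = -2140.60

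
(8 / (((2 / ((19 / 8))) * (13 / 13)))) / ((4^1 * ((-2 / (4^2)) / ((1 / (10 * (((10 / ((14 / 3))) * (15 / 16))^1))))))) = -1064 / 1125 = -0.95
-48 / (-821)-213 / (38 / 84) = -7343754 / 15599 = -470.78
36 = 36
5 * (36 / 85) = 36 / 17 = 2.12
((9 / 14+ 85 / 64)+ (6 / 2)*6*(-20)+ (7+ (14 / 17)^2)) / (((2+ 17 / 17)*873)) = -1680023 / 12558784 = -0.13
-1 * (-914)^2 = -835396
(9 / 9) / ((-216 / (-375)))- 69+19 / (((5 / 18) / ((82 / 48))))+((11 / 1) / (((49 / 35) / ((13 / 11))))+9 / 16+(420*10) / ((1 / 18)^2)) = 6858731549 / 5040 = 1360859.43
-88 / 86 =-44 / 43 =-1.02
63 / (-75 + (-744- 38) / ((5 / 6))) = -0.06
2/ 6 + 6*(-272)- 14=-4937/ 3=-1645.67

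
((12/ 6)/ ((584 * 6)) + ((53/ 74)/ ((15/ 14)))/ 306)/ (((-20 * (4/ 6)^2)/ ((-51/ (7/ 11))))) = 1503007/ 60502400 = 0.02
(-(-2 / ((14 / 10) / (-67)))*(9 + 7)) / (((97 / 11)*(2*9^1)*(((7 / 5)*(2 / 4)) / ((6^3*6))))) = -84902400 / 4753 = -17862.91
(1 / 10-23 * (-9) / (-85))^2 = 157609 / 28900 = 5.45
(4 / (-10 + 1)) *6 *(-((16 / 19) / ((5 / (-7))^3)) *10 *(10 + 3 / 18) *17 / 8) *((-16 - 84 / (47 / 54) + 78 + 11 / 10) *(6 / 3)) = 89366652368 / 1004625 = 88955.23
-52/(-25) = 52/25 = 2.08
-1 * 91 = -91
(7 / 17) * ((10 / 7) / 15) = 2 / 51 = 0.04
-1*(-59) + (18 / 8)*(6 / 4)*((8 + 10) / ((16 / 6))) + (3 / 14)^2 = 128305 / 1568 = 81.83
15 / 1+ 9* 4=51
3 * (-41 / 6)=-20.50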